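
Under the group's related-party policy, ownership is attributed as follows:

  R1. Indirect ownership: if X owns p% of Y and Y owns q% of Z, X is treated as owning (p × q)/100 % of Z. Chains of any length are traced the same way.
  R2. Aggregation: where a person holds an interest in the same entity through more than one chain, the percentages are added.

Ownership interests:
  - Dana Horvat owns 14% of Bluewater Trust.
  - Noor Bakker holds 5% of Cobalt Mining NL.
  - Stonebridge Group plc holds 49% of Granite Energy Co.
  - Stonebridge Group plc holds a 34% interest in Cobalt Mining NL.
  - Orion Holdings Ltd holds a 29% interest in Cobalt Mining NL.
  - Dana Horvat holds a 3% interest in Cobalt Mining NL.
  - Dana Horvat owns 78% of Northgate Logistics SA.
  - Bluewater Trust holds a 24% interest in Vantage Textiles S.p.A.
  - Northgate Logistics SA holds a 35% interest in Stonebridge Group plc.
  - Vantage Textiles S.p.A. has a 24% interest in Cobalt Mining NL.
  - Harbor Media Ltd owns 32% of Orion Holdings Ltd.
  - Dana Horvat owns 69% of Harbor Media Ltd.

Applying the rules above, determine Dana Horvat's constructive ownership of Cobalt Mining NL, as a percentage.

Chain via Northgate Logistics SA → Stonebridge Group plc (R1): 78% × 35% × 34% = 9.282% of Cobalt Mining NL.
Chain via Harbor Media Ltd → Orion Holdings Ltd (R1): 69% × 32% × 29% = 6.4032% of Cobalt Mining NL.
Chain via Bluewater Trust → Vantage Textiles S.p.A. (R1): 14% × 24% × 24% = 0.8064% of Cobalt Mining NL.
Direct interest in Cobalt Mining NL: 3%.
Aggregating (R2): 9.282% + 6.4032% + 0.8064% + 3% = 19.4916%.

19.4916%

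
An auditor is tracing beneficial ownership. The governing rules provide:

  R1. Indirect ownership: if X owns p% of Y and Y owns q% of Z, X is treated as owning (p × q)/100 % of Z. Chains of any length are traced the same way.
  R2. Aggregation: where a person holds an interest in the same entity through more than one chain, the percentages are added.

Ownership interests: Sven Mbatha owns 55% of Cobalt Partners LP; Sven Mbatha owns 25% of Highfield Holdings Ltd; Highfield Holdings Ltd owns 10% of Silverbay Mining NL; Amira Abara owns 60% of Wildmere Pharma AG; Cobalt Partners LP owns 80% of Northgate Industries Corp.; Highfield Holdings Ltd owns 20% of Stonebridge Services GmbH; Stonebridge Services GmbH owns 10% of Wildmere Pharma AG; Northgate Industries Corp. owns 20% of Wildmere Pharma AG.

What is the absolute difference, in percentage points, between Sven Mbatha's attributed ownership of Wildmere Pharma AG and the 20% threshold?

Chain via Cobalt Partners LP → Northgate Industries Corp. (R1): 55% × 80% × 20% = 8.8% of Wildmere Pharma AG.
Chain via Highfield Holdings Ltd → Stonebridge Services GmbH (R1): 25% × 20% × 10% = 0.5% of Wildmere Pharma AG.
Aggregating (R2): 8.8% + 0.5% = 9.3%.
9.3% falls short of the 20% threshold by 10.7 percentage points.

10.7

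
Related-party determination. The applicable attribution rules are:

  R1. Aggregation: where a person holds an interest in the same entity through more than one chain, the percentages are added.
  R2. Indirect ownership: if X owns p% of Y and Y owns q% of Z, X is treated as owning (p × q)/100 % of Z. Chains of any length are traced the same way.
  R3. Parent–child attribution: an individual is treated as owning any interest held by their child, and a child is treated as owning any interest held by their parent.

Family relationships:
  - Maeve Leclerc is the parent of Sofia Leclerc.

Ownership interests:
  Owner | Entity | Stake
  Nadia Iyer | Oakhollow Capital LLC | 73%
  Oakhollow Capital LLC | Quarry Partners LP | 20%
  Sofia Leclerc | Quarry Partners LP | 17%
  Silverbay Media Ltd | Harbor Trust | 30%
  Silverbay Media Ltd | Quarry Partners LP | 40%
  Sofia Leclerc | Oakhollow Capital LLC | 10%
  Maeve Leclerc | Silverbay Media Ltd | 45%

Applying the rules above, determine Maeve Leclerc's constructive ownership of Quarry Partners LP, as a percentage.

37%

By parent–child attribution (R3), Maeve Leclerc is treated as owning Sofia Leclerc's 10% interest in Oakhollow Capital LLC.
By parent–child attribution (R3), Maeve Leclerc is treated as owning Sofia Leclerc's 17% interest in Quarry Partners LP.
Chain via Silverbay Media Ltd (R2): 45% × 40% = 18% of Quarry Partners LP.
Chain via Oakhollow Capital LLC (R2): 10% × 20% = 2% of Quarry Partners LP.
Direct interest in Quarry Partners LP: 17%.
Aggregating (R1): 18% + 2% + 17% = 37%.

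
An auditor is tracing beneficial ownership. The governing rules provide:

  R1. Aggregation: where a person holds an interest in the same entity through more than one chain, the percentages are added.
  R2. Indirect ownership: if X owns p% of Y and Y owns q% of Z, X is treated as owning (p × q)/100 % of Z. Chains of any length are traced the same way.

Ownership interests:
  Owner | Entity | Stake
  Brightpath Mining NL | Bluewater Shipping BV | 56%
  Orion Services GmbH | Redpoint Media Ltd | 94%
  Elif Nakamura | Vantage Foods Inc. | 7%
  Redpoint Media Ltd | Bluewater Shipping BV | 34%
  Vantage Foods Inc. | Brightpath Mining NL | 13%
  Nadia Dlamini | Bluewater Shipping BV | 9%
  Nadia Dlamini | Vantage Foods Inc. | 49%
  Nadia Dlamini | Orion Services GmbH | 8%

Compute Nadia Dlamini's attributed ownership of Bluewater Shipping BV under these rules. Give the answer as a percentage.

15.124%

Chain via Orion Services GmbH → Redpoint Media Ltd (R2): 8% × 94% × 34% = 2.5568% of Bluewater Shipping BV.
Chain via Vantage Foods Inc. → Brightpath Mining NL (R2): 49% × 13% × 56% = 3.5672% of Bluewater Shipping BV.
Direct interest in Bluewater Shipping BV: 9%.
Aggregating (R1): 2.5568% + 3.5672% + 9% = 15.124%.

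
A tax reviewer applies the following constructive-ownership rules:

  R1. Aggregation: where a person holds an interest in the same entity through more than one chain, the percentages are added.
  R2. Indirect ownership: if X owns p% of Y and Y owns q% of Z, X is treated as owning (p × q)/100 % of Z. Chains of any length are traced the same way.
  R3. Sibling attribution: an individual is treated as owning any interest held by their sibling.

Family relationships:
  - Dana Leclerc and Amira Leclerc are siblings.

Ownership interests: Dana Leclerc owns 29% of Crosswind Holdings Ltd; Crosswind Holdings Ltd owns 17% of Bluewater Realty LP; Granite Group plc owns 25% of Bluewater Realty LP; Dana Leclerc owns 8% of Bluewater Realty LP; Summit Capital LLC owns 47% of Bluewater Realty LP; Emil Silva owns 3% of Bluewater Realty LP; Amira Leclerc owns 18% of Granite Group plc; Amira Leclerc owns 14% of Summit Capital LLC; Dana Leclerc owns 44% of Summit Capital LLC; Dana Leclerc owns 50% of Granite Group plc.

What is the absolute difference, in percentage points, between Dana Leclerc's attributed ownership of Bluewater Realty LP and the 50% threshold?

7.19

By sibling attribution (R3), Dana Leclerc is treated as also owning Amira Leclerc's interest in Granite Group plc, giving 50% + 18% = 68%.
By sibling attribution (R3), Dana Leclerc is treated as also owning Amira Leclerc's interest in Summit Capital LLC, giving 44% + 14% = 58%.
Chain via Granite Group plc (R2): 68% × 25% = 17% of Bluewater Realty LP.
Chain via Crosswind Holdings Ltd (R2): 29% × 17% = 4.93% of Bluewater Realty LP.
Chain via Summit Capital LLC (R2): 58% × 47% = 27.26% of Bluewater Realty LP.
Direct interest in Bluewater Realty LP: 8%.
Aggregating (R1): 17% + 4.93% + 27.26% + 8% = 57.19%.
57.19% exceeds the 50% threshold by 7.19 percentage points.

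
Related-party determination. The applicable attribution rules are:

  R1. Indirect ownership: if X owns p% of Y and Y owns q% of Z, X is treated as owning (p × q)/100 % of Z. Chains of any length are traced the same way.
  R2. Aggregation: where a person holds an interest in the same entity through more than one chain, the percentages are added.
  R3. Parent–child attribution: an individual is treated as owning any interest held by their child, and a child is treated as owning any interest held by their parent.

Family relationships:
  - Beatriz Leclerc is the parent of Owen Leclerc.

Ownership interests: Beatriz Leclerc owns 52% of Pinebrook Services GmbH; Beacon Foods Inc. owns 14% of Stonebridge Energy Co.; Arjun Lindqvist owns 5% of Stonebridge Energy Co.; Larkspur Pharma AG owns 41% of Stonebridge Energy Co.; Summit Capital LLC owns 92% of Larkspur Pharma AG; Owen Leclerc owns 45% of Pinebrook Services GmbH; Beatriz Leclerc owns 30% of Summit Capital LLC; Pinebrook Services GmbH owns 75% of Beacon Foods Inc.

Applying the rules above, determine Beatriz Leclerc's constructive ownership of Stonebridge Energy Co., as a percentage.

21.501%

By parent–child attribution (R3), Beatriz Leclerc is treated as also owning Owen Leclerc's interest in Pinebrook Services GmbH, giving 52% + 45% = 97%.
Chain via Pinebrook Services GmbH → Beacon Foods Inc. (R1): 97% × 75% × 14% = 10.185% of Stonebridge Energy Co.
Chain via Summit Capital LLC → Larkspur Pharma AG (R1): 30% × 92% × 41% = 11.316% of Stonebridge Energy Co.
Aggregating (R2): 10.185% + 11.316% = 21.501%.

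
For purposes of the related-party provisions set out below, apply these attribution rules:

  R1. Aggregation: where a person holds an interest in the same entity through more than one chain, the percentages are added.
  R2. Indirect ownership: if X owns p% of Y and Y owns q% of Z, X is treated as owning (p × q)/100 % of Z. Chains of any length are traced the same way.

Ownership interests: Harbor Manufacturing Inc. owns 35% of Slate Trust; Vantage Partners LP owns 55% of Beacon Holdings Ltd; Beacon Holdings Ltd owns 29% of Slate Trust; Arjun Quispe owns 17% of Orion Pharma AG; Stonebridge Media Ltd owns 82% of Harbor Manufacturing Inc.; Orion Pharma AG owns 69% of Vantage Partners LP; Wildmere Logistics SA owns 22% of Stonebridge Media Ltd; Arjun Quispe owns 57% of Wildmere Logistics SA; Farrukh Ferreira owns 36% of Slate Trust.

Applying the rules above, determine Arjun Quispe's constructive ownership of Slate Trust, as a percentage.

Chain via Wildmere Logistics SA → Stonebridge Media Ltd → Harbor Manufacturing Inc. (R2): 57% × 22% × 82% × 35% = 3.59898% of Slate Trust.
Chain via Orion Pharma AG → Vantage Partners LP → Beacon Holdings Ltd (R2): 17% × 69% × 55% × 29% = 1.870935% of Slate Trust.
Aggregating (R1): 3.59898% + 1.870935% = 5.469915%.

5.469915%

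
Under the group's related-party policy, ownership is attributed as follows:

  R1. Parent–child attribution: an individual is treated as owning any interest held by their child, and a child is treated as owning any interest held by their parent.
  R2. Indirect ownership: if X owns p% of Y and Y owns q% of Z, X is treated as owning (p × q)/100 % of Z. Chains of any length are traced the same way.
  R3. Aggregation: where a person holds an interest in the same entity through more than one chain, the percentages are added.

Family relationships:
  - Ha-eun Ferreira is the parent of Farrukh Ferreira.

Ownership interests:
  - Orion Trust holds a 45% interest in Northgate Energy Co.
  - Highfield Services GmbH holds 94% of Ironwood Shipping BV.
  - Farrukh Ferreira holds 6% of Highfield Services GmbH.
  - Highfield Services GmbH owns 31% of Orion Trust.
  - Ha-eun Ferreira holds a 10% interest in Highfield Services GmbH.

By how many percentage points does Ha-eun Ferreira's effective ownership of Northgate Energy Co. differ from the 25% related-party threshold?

By parent–child attribution (R1), Ha-eun Ferreira is treated as also owning Farrukh Ferreira's interest in Highfield Services GmbH, giving 10% + 6% = 16%.
Chain via Highfield Services GmbH → Orion Trust (R2): 16% × 31% × 45% = 2.232% of Northgate Energy Co.
2.232% falls short of the 25% threshold by 22.768 percentage points.

22.768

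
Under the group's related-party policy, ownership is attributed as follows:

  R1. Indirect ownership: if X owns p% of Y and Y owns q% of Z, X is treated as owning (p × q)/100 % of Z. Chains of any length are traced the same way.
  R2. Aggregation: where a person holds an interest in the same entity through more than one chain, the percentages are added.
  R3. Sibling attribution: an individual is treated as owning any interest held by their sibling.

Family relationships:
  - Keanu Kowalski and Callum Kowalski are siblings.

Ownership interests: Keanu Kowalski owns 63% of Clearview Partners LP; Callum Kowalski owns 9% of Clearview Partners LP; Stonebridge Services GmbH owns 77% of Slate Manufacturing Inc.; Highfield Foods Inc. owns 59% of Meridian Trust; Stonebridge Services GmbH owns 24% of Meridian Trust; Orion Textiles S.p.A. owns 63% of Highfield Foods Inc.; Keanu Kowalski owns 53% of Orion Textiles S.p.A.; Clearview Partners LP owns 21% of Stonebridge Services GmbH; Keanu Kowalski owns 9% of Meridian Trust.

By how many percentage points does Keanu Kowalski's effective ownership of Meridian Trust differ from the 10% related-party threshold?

22.3289

By sibling attribution (R3), Keanu Kowalski is treated as also owning Callum Kowalski's interest in Clearview Partners LP, giving 63% + 9% = 72%.
Chain via Orion Textiles S.p.A. → Highfield Foods Inc. (R1): 53% × 63% × 59% = 19.7001% of Meridian Trust.
Chain via Clearview Partners LP → Stonebridge Services GmbH (R1): 72% × 21% × 24% = 3.6288% of Meridian Trust.
Direct interest in Meridian Trust: 9%.
Aggregating (R2): 19.7001% + 3.6288% + 9% = 32.3289%.
32.3289% exceeds the 10% threshold by 22.3289 percentage points.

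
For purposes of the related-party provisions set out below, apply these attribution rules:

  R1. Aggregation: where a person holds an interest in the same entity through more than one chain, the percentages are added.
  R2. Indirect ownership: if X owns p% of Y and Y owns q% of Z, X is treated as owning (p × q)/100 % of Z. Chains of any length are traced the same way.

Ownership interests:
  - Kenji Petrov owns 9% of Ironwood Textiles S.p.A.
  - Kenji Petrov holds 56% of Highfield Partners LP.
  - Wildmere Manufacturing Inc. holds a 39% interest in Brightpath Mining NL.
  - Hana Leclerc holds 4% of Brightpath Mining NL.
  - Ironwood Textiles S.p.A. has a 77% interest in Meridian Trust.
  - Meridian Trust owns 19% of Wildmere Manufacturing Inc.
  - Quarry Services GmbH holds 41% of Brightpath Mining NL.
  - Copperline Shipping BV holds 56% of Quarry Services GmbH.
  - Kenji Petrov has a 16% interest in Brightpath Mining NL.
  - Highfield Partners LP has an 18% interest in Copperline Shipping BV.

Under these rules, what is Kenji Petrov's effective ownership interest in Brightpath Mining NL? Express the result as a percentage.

18.827881%

Chain via Ironwood Textiles S.p.A. → Meridian Trust → Wildmere Manufacturing Inc. (R2): 9% × 77% × 19% × 39% = 0.513513% of Brightpath Mining NL.
Chain via Highfield Partners LP → Copperline Shipping BV → Quarry Services GmbH (R2): 56% × 18% × 56% × 41% = 2.314368% of Brightpath Mining NL.
Direct interest in Brightpath Mining NL: 16%.
Aggregating (R1): 0.513513% + 2.314368% + 16% = 18.827881%.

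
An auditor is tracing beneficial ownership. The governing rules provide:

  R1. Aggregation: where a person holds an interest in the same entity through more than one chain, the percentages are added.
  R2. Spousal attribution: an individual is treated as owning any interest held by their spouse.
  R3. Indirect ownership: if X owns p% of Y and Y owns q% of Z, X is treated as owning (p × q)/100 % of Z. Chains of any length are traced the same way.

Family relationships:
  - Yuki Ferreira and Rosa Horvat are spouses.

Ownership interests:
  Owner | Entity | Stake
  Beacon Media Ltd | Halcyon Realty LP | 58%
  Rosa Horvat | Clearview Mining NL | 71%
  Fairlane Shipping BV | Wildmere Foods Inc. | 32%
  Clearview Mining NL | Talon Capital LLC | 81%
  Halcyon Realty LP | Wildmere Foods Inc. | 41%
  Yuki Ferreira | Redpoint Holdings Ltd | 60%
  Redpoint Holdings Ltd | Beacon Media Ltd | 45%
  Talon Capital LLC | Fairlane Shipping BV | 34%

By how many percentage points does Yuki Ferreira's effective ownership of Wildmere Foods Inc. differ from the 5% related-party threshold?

By spousal attribution (R2), Yuki Ferreira is treated as owning Rosa Horvat's 71% interest in Clearview Mining NL.
Chain via Redpoint Holdings Ltd → Beacon Media Ltd → Halcyon Realty LP (R3): 60% × 45% × 58% × 41% = 6.4206% of Wildmere Foods Inc.
Chain via Clearview Mining NL → Talon Capital LLC → Fairlane Shipping BV (R3): 71% × 81% × 34% × 32% = 6.257088% of Wildmere Foods Inc.
Aggregating (R1): 6.4206% + 6.257088% = 12.677688%.
12.677688% exceeds the 5% threshold by 7.677688 percentage points.

7.677688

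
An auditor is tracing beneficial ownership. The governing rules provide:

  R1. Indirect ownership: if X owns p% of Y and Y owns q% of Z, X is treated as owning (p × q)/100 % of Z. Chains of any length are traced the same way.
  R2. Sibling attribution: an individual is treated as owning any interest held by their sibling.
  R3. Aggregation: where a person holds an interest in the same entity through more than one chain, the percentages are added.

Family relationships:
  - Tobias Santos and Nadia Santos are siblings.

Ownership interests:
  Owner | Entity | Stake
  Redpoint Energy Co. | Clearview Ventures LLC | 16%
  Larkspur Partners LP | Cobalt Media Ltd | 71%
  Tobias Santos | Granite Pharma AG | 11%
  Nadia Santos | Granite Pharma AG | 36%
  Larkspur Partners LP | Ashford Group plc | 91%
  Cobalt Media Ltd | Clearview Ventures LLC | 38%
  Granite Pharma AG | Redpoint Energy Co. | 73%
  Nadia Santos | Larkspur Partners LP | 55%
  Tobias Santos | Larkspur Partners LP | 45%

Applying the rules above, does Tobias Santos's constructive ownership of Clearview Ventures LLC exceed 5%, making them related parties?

Yes

By sibling attribution (R2), Tobias Santos is treated as also owning Nadia Santos's interest in Granite Pharma AG, giving 11% + 36% = 47%.
By sibling attribution (R2), Tobias Santos is treated as also owning Nadia Santos's interest in Larkspur Partners LP, giving 45% + 55% = 100%.
Chain via Granite Pharma AG → Redpoint Energy Co. (R1): 47% × 73% × 16% = 5.4896% of Clearview Ventures LLC.
Chain via Larkspur Partners LP → Cobalt Media Ltd (R1): 100% × 71% × 38% = 26.98% of Clearview Ventures LLC.
Aggregating (R3): 5.4896% + 26.98% = 32.4696%.
32.4696% exceeds the 5% threshold, so Tobias is a related party to Clearview Ventures LLC.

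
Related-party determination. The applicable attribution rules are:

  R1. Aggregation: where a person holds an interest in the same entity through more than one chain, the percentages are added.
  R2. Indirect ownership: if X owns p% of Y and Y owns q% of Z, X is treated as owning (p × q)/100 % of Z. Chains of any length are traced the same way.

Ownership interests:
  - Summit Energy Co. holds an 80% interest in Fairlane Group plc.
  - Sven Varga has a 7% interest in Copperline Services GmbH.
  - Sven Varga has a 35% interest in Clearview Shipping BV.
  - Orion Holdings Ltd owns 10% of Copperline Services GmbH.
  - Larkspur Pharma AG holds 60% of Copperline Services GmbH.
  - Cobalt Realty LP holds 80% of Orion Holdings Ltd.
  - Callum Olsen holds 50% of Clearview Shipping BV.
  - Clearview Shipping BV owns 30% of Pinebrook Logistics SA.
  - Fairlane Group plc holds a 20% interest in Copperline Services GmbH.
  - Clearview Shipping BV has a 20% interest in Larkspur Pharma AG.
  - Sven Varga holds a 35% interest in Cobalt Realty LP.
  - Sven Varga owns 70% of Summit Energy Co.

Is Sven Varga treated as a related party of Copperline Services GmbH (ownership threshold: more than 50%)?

No

Chain via Summit Energy Co. → Fairlane Group plc (R2): 70% × 80% × 20% = 11.2% of Copperline Services GmbH.
Chain via Clearview Shipping BV → Larkspur Pharma AG (R2): 35% × 20% × 60% = 4.2% of Copperline Services GmbH.
Chain via Cobalt Realty LP → Orion Holdings Ltd (R2): 35% × 80% × 10% = 2.8% of Copperline Services GmbH.
Direct interest in Copperline Services GmbH: 7%.
Aggregating (R1): 11.2% + 4.2% + 2.8% + 7% = 25.2%.
25.2% does not exceed the 50% threshold, so Sven is not a related party to Copperline Services GmbH.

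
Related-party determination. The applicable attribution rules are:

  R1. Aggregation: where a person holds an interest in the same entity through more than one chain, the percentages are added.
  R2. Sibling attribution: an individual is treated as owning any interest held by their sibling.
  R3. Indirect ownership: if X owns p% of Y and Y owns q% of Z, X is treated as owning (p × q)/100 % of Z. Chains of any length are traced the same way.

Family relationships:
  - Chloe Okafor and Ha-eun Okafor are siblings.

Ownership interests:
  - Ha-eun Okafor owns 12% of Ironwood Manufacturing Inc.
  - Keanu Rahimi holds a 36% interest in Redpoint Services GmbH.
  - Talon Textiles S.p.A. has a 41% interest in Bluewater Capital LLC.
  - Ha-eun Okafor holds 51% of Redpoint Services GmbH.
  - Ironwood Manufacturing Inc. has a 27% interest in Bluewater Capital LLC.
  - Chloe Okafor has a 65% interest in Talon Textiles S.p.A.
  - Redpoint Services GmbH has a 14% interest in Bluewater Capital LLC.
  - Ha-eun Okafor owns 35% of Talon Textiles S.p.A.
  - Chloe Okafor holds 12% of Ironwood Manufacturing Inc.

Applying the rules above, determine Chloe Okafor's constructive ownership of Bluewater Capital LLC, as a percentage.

By sibling attribution (R2), Chloe Okafor is treated as also owning Ha-eun Okafor's interest in Ironwood Manufacturing Inc, giving 12% + 12% = 24%.
By sibling attribution (R2), Chloe Okafor is treated as also owning Ha-eun Okafor's interest in Talon Textiles S.p.A, giving 65% + 35% = 100%.
By sibling attribution (R2), Chloe Okafor is treated as owning Ha-eun Okafor's 51% interest in Redpoint Services GmbH.
Chain via Ironwood Manufacturing Inc. (R3): 24% × 27% = 6.48% of Bluewater Capital LLC.
Chain via Talon Textiles S.p.A. (R3): 100% × 41% = 41% of Bluewater Capital LLC.
Chain via Redpoint Services GmbH (R3): 51% × 14% = 7.14% of Bluewater Capital LLC.
Aggregating (R1): 6.48% + 41% + 7.14% = 54.62%.

54.62%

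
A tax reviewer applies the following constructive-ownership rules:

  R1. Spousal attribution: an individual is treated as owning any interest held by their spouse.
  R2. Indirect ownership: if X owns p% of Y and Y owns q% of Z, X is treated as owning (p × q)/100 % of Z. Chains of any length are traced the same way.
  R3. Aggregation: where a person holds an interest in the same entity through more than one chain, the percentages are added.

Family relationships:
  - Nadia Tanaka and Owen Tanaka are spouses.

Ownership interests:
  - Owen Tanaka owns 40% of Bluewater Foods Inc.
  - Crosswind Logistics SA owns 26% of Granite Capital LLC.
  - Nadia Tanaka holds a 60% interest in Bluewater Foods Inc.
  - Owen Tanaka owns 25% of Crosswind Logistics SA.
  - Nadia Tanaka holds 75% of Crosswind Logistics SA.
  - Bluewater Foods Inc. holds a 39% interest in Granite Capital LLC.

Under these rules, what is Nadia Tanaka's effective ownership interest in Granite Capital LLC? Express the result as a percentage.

65%

By spousal attribution (R1), Nadia Tanaka is treated as also owning Owen Tanaka's interest in Bluewater Foods Inc, giving 60% + 40% = 100%.
By spousal attribution (R1), Nadia Tanaka is treated as also owning Owen Tanaka's interest in Crosswind Logistics SA, giving 75% + 25% = 100%.
Chain via Bluewater Foods Inc. (R2): 100% × 39% = 39% of Granite Capital LLC.
Chain via Crosswind Logistics SA (R2): 100% × 26% = 26% of Granite Capital LLC.
Aggregating (R3): 39% + 26% = 65%.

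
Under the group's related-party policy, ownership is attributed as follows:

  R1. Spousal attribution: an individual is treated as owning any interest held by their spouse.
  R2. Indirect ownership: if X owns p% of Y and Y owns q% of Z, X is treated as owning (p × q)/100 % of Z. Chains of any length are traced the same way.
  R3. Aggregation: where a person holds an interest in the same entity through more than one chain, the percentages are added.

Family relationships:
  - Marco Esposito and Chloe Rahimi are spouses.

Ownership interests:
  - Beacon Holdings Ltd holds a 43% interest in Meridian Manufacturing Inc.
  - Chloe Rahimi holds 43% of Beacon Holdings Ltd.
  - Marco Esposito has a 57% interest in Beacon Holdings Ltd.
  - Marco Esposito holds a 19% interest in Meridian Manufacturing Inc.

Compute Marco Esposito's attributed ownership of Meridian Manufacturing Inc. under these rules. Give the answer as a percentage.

62%

By spousal attribution (R1), Marco Esposito is treated as also owning Chloe Rahimi's interest in Beacon Holdings Ltd, giving 57% + 43% = 100%.
Chain via Beacon Holdings Ltd (R2): 100% × 43% = 43% of Meridian Manufacturing Inc.
Direct interest in Meridian Manufacturing Inc: 19%.
Aggregating (R3): 43% + 19% = 62%.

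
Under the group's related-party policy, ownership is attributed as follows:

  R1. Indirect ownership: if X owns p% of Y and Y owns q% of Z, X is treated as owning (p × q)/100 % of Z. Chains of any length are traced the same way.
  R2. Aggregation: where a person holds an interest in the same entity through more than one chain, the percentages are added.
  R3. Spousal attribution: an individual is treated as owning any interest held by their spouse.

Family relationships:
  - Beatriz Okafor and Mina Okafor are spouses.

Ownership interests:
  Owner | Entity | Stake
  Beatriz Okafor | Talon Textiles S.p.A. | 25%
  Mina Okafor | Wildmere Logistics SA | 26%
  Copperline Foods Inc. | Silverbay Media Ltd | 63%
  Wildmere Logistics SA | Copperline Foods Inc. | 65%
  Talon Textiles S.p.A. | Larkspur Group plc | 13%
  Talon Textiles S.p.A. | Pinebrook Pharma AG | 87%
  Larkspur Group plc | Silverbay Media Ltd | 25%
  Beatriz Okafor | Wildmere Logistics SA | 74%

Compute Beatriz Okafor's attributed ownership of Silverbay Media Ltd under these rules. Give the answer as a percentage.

41.7625%

By spousal attribution (R3), Beatriz Okafor is treated as also owning Mina Okafor's interest in Wildmere Logistics SA, giving 74% + 26% = 100%.
Chain via Talon Textiles S.p.A. → Larkspur Group plc (R1): 25% × 13% × 25% = 0.8125% of Silverbay Media Ltd.
Chain via Wildmere Logistics SA → Copperline Foods Inc. (R1): 100% × 65% × 63% = 40.95% of Silverbay Media Ltd.
Aggregating (R2): 0.8125% + 40.95% = 41.7625%.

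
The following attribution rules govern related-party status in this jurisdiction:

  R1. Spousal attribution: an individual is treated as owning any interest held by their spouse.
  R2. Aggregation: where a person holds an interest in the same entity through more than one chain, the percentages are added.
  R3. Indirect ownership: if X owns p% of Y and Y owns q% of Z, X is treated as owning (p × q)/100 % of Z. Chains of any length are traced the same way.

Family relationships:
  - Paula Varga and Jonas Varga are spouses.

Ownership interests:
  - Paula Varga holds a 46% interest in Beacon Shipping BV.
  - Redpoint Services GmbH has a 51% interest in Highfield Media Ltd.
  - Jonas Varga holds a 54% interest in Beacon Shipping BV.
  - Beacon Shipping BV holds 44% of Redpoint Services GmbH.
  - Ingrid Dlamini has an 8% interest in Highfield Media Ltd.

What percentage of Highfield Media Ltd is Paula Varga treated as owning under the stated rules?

22.44%

By spousal attribution (R1), Paula Varga is treated as also owning Jonas Varga's interest in Beacon Shipping BV, giving 46% + 54% = 100%.
Chain via Beacon Shipping BV → Redpoint Services GmbH (R3): 100% × 44% × 51% = 22.44% of Highfield Media Ltd.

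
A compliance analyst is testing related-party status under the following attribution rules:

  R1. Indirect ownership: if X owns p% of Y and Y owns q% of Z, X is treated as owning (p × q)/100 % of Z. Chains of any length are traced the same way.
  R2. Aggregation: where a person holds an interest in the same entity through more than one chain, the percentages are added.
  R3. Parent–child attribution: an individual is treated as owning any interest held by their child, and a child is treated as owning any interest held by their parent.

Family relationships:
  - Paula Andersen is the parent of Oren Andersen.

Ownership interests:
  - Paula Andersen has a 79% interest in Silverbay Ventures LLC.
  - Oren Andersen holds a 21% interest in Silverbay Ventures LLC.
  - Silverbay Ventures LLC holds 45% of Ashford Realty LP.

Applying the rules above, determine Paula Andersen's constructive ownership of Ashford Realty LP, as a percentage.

By parent–child attribution (R3), Paula Andersen is treated as also owning Oren Andersen's interest in Silverbay Ventures LLC, giving 79% + 21% = 100%.
Chain via Silverbay Ventures LLC (R1): 100% × 45% = 45% of Ashford Realty LP.

45%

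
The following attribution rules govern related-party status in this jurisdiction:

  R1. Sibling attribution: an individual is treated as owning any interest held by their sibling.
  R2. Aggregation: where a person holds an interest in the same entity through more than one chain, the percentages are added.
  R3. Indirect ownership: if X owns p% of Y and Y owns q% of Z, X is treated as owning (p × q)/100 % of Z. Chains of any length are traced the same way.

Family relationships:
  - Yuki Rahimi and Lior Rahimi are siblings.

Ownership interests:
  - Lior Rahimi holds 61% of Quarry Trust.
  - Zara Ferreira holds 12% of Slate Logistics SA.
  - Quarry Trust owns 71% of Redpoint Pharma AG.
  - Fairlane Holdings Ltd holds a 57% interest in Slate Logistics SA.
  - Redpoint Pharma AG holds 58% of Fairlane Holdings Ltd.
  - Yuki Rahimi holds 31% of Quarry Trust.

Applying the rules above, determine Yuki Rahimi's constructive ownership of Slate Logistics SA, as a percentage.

By sibling attribution (R1), Yuki Rahimi is treated as also owning Lior Rahimi's interest in Quarry Trust, giving 31% + 61% = 92%.
Chain via Quarry Trust → Redpoint Pharma AG → Fairlane Holdings Ltd (R3): 92% × 71% × 58% × 57% = 21.594792% of Slate Logistics SA.

21.594792%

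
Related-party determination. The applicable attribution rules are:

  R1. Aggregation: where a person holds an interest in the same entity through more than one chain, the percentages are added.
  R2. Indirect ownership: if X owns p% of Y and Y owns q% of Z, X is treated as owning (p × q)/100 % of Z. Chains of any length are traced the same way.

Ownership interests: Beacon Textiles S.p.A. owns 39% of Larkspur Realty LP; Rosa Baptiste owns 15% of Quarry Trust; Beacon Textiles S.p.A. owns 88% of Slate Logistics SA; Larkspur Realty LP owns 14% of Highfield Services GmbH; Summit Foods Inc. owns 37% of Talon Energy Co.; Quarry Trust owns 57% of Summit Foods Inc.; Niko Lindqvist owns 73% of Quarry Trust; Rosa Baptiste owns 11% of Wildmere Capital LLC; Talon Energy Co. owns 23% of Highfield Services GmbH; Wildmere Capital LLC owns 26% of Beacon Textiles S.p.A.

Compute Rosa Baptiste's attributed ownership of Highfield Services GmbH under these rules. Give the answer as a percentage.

Chain via Wildmere Capital LLC → Beacon Textiles S.p.A. → Larkspur Realty LP (R2): 11% × 26% × 39% × 14% = 0.156156% of Highfield Services GmbH.
Chain via Quarry Trust → Summit Foods Inc. → Talon Energy Co. (R2): 15% × 57% × 37% × 23% = 0.727605% of Highfield Services GmbH.
Aggregating (R1): 0.156156% + 0.727605% = 0.883761%.

0.883761%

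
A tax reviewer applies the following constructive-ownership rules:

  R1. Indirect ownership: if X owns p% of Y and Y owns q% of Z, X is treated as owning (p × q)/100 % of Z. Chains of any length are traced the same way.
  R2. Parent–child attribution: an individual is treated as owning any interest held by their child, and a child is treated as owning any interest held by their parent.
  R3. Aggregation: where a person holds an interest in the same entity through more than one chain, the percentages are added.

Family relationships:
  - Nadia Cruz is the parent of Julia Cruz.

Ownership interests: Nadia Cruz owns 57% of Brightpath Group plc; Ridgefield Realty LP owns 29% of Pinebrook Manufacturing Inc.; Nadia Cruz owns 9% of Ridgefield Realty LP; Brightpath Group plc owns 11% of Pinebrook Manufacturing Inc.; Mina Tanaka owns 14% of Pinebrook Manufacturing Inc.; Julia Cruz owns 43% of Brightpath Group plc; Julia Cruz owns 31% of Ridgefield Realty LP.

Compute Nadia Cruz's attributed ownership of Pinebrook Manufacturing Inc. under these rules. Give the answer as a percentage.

By parent–child attribution (R2), Nadia Cruz is treated as also owning Julia Cruz's interest in Ridgefield Realty LP, giving 9% + 31% = 40%.
By parent–child attribution (R2), Nadia Cruz is treated as also owning Julia Cruz's interest in Brightpath Group plc, giving 57% + 43% = 100%.
Chain via Ridgefield Realty LP (R1): 40% × 29% = 11.6% of Pinebrook Manufacturing Inc.
Chain via Brightpath Group plc (R1): 100% × 11% = 11% of Pinebrook Manufacturing Inc.
Aggregating (R3): 11.6% + 11% = 22.6%.

22.6%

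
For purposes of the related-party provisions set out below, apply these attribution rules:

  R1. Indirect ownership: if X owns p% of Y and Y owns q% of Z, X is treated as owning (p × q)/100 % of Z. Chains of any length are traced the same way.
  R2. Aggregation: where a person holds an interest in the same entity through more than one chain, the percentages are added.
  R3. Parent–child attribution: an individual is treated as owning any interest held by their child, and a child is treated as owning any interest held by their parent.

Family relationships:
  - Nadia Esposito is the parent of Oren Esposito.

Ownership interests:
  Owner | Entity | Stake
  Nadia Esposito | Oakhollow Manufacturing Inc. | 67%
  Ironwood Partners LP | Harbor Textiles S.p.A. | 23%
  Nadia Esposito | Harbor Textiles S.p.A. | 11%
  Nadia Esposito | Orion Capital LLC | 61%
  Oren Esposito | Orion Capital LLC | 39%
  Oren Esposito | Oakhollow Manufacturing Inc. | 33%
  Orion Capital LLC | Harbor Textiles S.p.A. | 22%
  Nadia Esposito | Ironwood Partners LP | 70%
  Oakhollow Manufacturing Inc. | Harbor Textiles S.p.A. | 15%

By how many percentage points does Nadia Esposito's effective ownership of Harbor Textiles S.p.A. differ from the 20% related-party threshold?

By parent–child attribution (R3), Nadia Esposito is treated as also owning Oren Esposito's interest in Orion Capital LLC, giving 61% + 39% = 100%.
By parent–child attribution (R3), Nadia Esposito is treated as also owning Oren Esposito's interest in Oakhollow Manufacturing Inc, giving 67% + 33% = 100%.
Chain via Orion Capital LLC (R1): 100% × 22% = 22% of Harbor Textiles S.p.A.
Chain via Ironwood Partners LP (R1): 70% × 23% = 16.1% of Harbor Textiles S.p.A.
Chain via Oakhollow Manufacturing Inc. (R1): 100% × 15% = 15% of Harbor Textiles S.p.A.
Direct interest in Harbor Textiles S.p.A: 11%.
Aggregating (R2): 22% + 16.1% + 15% + 11% = 64.1%.
64.1% exceeds the 20% threshold by 44.1 percentage points.

44.1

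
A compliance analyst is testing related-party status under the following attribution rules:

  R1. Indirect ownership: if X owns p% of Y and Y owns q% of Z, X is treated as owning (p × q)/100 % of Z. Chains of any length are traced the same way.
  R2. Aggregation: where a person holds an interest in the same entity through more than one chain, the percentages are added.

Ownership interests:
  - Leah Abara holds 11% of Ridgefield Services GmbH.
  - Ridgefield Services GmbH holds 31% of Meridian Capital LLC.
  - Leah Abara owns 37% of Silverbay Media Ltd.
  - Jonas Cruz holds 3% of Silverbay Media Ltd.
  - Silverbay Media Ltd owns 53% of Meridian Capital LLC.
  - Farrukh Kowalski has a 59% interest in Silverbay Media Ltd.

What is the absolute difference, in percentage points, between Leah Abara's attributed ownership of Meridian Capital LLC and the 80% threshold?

Chain via Ridgefield Services GmbH (R1): 11% × 31% = 3.41% of Meridian Capital LLC.
Chain via Silverbay Media Ltd (R1): 37% × 53% = 19.61% of Meridian Capital LLC.
Aggregating (R2): 3.41% + 19.61% = 23.02%.
23.02% falls short of the 80% threshold by 56.98 percentage points.

56.98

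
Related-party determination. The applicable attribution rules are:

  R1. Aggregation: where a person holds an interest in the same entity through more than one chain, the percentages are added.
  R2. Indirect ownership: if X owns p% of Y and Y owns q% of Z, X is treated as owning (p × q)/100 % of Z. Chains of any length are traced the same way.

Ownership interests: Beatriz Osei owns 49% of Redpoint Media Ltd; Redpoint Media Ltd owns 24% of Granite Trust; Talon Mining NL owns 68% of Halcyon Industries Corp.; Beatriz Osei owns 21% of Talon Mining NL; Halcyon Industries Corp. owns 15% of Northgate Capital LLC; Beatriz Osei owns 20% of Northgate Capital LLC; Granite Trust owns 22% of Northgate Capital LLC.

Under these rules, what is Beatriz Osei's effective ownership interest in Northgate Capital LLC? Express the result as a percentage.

24.7292%

Chain via Redpoint Media Ltd → Granite Trust (R2): 49% × 24% × 22% = 2.5872% of Northgate Capital LLC.
Chain via Talon Mining NL → Halcyon Industries Corp. (R2): 21% × 68% × 15% = 2.142% of Northgate Capital LLC.
Direct interest in Northgate Capital LLC: 20%.
Aggregating (R1): 2.5872% + 2.142% + 20% = 24.7292%.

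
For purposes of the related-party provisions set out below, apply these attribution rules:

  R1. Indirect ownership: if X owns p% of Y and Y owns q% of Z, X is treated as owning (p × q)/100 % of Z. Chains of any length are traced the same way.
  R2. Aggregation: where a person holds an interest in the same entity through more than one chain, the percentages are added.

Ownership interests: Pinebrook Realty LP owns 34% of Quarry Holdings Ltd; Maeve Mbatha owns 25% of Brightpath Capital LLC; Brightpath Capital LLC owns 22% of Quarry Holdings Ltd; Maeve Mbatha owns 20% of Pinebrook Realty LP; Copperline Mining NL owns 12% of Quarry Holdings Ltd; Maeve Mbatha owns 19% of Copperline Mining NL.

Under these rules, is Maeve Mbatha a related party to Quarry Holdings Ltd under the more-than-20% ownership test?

Chain via Copperline Mining NL (R1): 19% × 12% = 2.28% of Quarry Holdings Ltd.
Chain via Brightpath Capital LLC (R1): 25% × 22% = 5.5% of Quarry Holdings Ltd.
Chain via Pinebrook Realty LP (R1): 20% × 34% = 6.8% of Quarry Holdings Ltd.
Aggregating (R2): 2.28% + 5.5% + 6.8% = 14.58%.
14.58% does not exceed the 20% threshold, so Maeve is not a related party to Quarry Holdings Ltd.

No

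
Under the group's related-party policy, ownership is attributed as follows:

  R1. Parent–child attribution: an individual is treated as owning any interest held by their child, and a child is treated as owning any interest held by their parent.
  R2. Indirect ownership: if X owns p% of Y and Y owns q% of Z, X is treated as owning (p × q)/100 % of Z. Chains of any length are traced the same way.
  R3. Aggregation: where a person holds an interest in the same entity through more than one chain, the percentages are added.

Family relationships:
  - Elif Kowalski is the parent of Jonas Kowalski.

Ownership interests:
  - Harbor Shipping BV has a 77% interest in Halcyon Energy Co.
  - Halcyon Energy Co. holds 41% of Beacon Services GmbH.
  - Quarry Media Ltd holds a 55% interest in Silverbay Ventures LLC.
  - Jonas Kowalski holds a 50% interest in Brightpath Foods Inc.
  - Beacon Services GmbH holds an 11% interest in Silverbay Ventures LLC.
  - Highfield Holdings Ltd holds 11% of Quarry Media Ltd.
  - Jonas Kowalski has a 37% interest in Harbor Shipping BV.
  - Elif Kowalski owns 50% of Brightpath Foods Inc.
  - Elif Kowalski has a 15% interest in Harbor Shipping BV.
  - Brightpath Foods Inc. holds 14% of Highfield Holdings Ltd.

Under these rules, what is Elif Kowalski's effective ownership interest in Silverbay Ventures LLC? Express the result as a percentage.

2.652804%

By parent–child attribution (R1), Elif Kowalski is treated as also owning Jonas Kowalski's interest in Brightpath Foods Inc, giving 50% + 50% = 100%.
By parent–child attribution (R1), Elif Kowalski is treated as also owning Jonas Kowalski's interest in Harbor Shipping BV, giving 15% + 37% = 52%.
Chain via Brightpath Foods Inc. → Highfield Holdings Ltd → Quarry Media Ltd (R2): 100% × 14% × 11% × 55% = 0.847% of Silverbay Ventures LLC.
Chain via Harbor Shipping BV → Halcyon Energy Co. → Beacon Services GmbH (R2): 52% × 77% × 41% × 11% = 1.805804% of Silverbay Ventures LLC.
Aggregating (R3): 0.847% + 1.805804% = 2.652804%.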